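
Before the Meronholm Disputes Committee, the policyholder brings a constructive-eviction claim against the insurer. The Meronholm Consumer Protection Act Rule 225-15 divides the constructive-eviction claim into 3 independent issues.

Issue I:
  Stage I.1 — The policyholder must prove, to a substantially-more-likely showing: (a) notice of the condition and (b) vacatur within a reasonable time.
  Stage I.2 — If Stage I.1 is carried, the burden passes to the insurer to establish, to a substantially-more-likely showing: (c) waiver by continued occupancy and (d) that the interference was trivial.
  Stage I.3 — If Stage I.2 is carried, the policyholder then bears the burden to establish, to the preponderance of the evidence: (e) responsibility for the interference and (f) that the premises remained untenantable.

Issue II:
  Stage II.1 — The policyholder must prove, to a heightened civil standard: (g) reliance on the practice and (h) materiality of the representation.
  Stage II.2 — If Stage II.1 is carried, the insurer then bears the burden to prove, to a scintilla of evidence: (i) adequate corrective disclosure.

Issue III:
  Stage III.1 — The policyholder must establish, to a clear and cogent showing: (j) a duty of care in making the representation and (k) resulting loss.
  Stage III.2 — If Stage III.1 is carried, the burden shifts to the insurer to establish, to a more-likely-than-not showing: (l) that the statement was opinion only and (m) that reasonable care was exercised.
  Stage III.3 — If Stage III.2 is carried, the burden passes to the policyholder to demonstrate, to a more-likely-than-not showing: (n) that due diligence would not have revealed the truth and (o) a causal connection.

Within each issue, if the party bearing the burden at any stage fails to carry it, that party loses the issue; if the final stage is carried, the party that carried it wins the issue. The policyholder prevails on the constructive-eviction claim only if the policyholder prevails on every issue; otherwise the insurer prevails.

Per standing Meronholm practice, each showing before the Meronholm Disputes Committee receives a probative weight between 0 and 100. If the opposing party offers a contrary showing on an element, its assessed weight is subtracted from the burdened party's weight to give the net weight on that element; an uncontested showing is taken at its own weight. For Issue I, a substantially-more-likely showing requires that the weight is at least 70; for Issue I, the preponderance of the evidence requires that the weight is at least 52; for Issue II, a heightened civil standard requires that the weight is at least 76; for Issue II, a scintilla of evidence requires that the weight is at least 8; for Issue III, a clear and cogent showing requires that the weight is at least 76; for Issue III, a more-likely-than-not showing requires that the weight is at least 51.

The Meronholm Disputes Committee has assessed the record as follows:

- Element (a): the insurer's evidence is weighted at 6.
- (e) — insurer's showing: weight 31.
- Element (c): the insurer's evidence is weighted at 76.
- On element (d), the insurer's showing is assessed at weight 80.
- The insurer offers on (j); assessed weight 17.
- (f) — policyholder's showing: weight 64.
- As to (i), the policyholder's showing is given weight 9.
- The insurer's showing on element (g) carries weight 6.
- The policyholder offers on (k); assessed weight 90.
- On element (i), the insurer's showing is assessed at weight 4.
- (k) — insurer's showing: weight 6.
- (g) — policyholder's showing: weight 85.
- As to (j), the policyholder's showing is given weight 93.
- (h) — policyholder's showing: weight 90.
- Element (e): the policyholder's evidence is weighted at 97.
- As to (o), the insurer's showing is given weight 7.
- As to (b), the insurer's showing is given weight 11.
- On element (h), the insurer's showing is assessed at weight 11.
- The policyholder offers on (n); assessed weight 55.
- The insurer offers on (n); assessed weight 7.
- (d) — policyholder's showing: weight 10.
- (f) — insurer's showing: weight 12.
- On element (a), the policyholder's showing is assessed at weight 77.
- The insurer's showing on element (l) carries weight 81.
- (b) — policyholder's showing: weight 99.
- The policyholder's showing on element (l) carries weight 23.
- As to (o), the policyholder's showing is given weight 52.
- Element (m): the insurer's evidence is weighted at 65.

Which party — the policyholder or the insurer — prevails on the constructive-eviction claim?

— Issue I —
Stage I.1 (policyholder, a substantially-more-likely showing, weight is at least 70): (a) net 77−6=71 ≥ 70 — meets; (b) net 99−11=88 ≥ 70 — meets.
  All elements met. The burden passes to the insurer.
Stage I.2 (insurer, a substantially-more-likely showing, weight is at least 70): (c) 76 ≥ 70 — meets; (d) net 80−10=70 ≥ 70 — meets.
  Stage I.2 is satisfied; the onus moves to the policyholder.
Stage I.3 (policyholder, the preponderance of the evidence, weight is at least 52): (e) net 97−31=66 ≥ 52 — meets; (f) net 64−12=52 ≥ 52 — meets.
  Stage I.3 carried; the final stage is satisfied.
With every stage satisfied, the policyholder prevails on this issue.
— Issue II —
At Stage II.1 the policyholder must meet a heightened civil standard (weight is at least 76): on (g) the weight is 85 less the opposing 6 gives net 79, which does reach 76, so (g) meets the standard; on (h) the weight is 90 less the opposing 11 gives net 79, which does reach 76, so (h) meets the standard.
  Stage II.1 is satisfied; the onus moves to the insurer.
At Stage II.2 the insurer must meet a scintilla of evidence (weight is at least 8): on (i) the weight is 4 less the opposing 9 gives net -5, < 8, so (i) does not meet the standard.
  The insurer does not carry Stage II.2.
So the policyholder prevails on this issue.
— Issue III —
Stage III.1 (policyholder, a clear and cogent showing, weight is at least 76): (j) net 93−17=76 ≥ 76 — meets; (k) net 90−6=84 ≥ 76 — meets.
  Stage III.1 carried; the burden shifts to the insurer.
Stage III.2 (insurer, a more-likely-than-not showing, weight is at least 51): (l) net 81−23=58 ≥ 51 — meets; (m) 65 ≥ 51 — meets.
  The insurer carries Stage III.2; the policyholder now bears the burden.
Stage III.3 (policyholder, a more-likely-than-not showing, weight is at least 51): (n) net 55−7=48 < 51 — fails; (o) net 52−7=45 < 51 — fails.
  Not every element is met, so the policyholder fails to carry Stage III.3.
So the insurer prevails on this issue.
Per-issue: Issue I → policyholder; Issue II → policyholder; Issue III → insurer. The policyholder must prevail on every issue; overall, the insurer prevails.

insurer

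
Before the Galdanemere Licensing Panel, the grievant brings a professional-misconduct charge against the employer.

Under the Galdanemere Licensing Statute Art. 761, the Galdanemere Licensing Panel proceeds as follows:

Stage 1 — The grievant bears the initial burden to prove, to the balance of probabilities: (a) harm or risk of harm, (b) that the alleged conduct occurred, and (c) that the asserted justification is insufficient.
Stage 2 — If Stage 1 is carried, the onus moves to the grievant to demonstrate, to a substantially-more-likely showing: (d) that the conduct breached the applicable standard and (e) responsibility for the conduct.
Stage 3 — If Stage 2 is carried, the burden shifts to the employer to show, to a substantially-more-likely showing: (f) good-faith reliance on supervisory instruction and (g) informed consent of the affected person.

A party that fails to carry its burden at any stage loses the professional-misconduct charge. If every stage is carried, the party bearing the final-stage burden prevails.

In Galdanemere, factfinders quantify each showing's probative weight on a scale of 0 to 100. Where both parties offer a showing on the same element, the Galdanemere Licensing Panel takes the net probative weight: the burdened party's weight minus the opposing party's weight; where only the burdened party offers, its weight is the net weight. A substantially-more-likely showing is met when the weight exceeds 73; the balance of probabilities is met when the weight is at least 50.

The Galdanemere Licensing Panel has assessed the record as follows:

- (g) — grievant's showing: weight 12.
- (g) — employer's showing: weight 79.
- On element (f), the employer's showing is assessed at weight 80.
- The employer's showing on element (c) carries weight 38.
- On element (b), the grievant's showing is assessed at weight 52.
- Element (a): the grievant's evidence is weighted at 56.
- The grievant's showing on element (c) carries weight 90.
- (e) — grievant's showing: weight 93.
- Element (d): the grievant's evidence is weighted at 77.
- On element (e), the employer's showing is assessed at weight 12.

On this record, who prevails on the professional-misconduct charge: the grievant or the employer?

Stage 1 (grievant, the balance of probabilities, weight is at least 50): (a) 56 ≥ 50 — meets; (b) 52 ≥ 50 — meets; (c) net 90−38=52 ≥ 50 — meets.
  All elements met. The grievant retains the burden for Stage 2.
Stage 2 (grievant, a substantially-more-likely showing, weight exceeds 73): (d) 77 > 73 — meets; (e) net 93−12=81 > 73 — meets.
  The grievant carries Stage 2; the employer now bears the burden.
Stage 3 (employer, a substantially-more-likely showing, weight exceeds 73): (f) 80 > 73 — meets; (g) net 79−12=67 ≤ 73 — fails.
  The employer does not carry Stage 3.
So the grievant prevails.

grievant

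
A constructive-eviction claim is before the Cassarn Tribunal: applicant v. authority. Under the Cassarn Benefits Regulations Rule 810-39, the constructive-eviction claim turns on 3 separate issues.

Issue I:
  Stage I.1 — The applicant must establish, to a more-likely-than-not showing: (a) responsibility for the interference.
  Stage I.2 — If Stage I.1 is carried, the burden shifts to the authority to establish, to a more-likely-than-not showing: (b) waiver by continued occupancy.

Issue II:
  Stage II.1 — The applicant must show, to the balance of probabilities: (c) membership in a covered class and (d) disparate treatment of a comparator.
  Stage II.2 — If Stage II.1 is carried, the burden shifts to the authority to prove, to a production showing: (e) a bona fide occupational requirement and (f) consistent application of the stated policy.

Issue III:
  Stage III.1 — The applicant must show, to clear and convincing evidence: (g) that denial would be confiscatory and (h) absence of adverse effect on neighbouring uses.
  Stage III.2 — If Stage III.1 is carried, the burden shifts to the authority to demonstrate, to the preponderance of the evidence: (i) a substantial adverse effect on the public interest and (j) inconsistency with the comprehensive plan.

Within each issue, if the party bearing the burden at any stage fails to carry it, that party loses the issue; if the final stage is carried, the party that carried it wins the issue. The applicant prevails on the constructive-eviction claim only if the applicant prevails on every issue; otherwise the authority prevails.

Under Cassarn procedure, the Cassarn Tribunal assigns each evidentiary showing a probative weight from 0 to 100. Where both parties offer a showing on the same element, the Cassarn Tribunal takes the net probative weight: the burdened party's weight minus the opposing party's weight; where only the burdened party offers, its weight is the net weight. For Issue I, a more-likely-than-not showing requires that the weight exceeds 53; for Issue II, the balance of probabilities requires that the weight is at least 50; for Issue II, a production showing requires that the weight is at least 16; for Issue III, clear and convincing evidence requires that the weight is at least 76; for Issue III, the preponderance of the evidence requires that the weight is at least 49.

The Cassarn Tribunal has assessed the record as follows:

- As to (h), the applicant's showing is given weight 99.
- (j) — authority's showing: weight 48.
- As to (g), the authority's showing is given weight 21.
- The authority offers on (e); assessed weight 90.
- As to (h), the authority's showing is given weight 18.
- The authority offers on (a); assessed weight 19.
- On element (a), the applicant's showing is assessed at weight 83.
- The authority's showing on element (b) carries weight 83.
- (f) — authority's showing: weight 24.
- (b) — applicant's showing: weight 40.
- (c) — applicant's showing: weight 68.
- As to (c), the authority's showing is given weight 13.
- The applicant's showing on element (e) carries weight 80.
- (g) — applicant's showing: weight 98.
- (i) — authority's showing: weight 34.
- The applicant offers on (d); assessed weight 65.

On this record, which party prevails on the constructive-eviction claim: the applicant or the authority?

— Issue I —
At Stage I.1 the applicant must meet a more-likely-than-not showing (weight exceeds 53): on (a) the weight is 83 less the opposing 19 gives net 64, which does exceed 53, so (a) meets the standard.
  The applicant carries Stage I.1; the authority now bears the burden.
At Stage I.2 the authority must meet a more-likely-than-not showing (weight exceeds 53): on (b) the weight is 83 less the opposing 40 gives net 43, which does not exceed 53, so (b) does not meet the standard.
  The authority does not carry Stage I.2.
The applicant prevails on this issue.
— Issue II —
Stage II.1 (applicant, the balance of probabilities, weight is at least 50): (c) net 68−13=55 ≥ 50 — meets; (d) 65 ≥ 50 — meets.
  Stage II.1 carried; the burden shifts to the authority.
Stage II.2 (authority, a production showing, weight is at least 16): (e) net 90−80=10 < 16 — fails; (f) 24 ≥ 16 — meets.
  Not every element is met, so the authority fails to carry Stage II.2.
The applicant prevails on this issue.
— Issue III —
Stage III.1 (applicant, clear and convincing evidence, weight is at least 76): (g) net 98−21=77 ≥ 76 — meets; (h) net 99−18=81 ≥ 76 — meets.
  Stage III.1 carried; the burden shifts to the authority.
Stage III.2 (authority, the preponderance of the evidence, weight is at least 49): (i) 34 < 49 — fails; (j) 48 < 49 — fails.
  The authority does not carry Stage III.2.
The applicant prevails on this issue.
Per-issue: Issue I → applicant; Issue II → applicant; Issue III → applicant. The applicant must prevail on every issue; overall, the applicant prevails.

applicant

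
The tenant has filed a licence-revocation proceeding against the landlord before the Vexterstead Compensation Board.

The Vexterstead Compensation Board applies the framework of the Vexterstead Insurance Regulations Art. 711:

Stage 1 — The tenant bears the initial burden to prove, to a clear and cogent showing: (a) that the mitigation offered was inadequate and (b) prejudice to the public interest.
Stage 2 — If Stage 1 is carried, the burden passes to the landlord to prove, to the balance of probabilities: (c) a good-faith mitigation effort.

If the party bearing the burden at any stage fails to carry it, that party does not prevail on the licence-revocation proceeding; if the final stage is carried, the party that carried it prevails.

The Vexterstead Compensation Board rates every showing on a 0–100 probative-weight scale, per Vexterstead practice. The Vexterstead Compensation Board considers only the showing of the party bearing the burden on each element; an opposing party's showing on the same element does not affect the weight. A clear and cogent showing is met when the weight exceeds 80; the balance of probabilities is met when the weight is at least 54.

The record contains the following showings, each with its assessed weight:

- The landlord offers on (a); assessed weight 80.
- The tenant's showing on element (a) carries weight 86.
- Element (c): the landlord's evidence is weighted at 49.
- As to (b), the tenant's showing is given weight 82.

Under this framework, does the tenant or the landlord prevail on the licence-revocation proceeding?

Stage 1 — burden on tenant; standard: a clear and cogent showing (weight exceeds 80).
    (a): 86 (landlord's 80 disregarded) > 80 [met]
    (b): 82 > 80 [met]
  The tenant carries Stage 1; the landlord now bears the burden.
Stage 2 — burden on landlord; standard: the balance of probabilities (weight is at least 54).
    (c): 49 < 54 [not met]
  Stage 2 not carried; the landlord fails its burden.
The analysis ends at Stage 2; the tenant prevails.

tenant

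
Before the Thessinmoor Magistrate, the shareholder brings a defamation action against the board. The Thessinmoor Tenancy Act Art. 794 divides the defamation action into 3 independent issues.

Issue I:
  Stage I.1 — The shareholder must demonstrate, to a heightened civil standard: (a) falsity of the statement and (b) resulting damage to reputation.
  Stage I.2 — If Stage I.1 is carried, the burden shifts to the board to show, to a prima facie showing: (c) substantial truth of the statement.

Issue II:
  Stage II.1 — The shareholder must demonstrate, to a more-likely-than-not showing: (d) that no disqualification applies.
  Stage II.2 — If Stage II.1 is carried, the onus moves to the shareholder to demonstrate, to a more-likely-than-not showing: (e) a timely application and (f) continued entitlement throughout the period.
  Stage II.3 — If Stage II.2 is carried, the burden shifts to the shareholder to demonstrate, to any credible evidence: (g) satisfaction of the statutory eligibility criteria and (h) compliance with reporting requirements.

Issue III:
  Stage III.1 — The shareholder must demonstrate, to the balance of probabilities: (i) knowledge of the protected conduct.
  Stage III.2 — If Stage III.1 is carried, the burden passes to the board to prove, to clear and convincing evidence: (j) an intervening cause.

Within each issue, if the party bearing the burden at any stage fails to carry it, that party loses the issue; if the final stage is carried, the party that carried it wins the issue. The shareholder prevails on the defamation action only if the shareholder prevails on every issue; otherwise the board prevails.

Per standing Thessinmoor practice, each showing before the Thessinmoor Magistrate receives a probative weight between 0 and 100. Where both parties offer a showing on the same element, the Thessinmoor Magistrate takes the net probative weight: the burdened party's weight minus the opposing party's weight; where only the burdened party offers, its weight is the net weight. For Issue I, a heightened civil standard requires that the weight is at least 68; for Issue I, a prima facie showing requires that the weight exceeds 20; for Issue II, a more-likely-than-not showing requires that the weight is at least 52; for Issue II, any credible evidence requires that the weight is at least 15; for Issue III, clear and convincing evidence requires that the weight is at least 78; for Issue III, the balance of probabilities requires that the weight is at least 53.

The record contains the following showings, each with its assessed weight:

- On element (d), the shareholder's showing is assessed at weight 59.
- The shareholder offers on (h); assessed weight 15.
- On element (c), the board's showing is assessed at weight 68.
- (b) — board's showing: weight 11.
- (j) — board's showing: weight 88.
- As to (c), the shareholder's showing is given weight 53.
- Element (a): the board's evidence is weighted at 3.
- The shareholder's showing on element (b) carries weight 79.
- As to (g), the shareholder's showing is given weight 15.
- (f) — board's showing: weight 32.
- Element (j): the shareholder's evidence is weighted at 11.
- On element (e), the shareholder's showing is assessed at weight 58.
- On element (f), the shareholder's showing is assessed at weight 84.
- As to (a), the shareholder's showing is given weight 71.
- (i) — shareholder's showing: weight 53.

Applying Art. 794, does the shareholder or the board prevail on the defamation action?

shareholder

— Issue I —
Stage I.1 — burden on shareholder; standard: a heightened civil standard (weight is at least 68).
    (a): 71 − 3 = 68 ≥ 68 [met]
    (b): 79 − 11 = 68 ≥ 68 [met]
  All elements met. The burden passes to the board.
Stage I.2 — burden on board; standard: a prima facie showing (weight exceeds 20).
    (c): 68 − 53 = 15 ≤ 20 [not met]
  Stage I.2 not carried; the board fails its burden.
The shareholder prevails on this issue.
— Issue II —
At Stage II.1 the shareholder must meet a more-likely-than-not showing (weight is at least 52): on (d) the weight is 59, ≥ 52, so (d) meets the standard.
  Stage II.1 carried; the burden remains with the shareholder.
At Stage II.2 the shareholder must meet a more-likely-than-not showing (weight is at least 52): on (e) the weight is 58, which does reach 52, so (e) meets the standard; on (f) the weight is 84 less the opposing 32 gives net 52, ≥ 52, so (f) meets the standard.
  All elements met. The shareholder retains the burden for Stage II.3.
At Stage II.3 the shareholder must meet any credible evidence (weight is at least 15): on (g) the weight is 15, ≥ 15, so (g) meets the standard; on (h) the weight is 15, which does reach 15, so (h) meets the standard.
  All elements met at the final stage.
All stages carried — the shareholder prevails on this issue.
— Issue III —
Stage III.1 (shareholder, the balance of probabilities, weight is at least 53): (i) 53 ≥ 53 — meets.
  Stage III.1 is satisfied; the onus moves to the board.
Stage III.2 (board, clear and convincing evidence, weight is at least 78): (j) net 88−11=77 < 78 — fails.
  Not every element is met, so the board fails to carry Stage III.2.
The analysis ends at Stage III.2; the shareholder prevails on this issue.
Per-issue: Issue I → shareholder; Issue II → shareholder; Issue III → shareholder. The shareholder must prevail on every issue; overall, the shareholder prevails.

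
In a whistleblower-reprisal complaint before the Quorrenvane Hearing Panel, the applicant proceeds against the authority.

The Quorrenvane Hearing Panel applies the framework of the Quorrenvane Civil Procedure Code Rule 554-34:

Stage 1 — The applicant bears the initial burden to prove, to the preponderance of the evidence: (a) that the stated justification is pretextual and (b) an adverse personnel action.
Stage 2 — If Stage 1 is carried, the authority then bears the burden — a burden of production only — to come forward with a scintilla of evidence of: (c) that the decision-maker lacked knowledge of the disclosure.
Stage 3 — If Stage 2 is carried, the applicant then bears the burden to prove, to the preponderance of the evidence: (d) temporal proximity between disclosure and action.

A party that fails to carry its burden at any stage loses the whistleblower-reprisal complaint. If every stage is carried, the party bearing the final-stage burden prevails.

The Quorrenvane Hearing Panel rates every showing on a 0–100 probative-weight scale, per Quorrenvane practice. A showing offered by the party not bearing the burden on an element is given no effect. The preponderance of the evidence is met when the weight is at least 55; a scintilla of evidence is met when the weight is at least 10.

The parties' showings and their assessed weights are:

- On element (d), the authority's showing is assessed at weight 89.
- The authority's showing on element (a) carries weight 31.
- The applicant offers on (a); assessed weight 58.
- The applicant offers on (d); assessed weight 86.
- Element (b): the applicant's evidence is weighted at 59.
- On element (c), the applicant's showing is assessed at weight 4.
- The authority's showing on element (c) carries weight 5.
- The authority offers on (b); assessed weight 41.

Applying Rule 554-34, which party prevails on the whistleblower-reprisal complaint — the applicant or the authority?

Stage 1 (applicant, the preponderance of the evidence, weight is at least 55): (a) 58 (authority's 31 disregarded) ≥ 55 — meets; (b) 59 (authority's 41 disregarded) ≥ 55 — meets.
  All elements met. The burden passes to the authority.
Stage 2 (authority, a scintilla of evidence, weight is at least 10): (c) 5 (applicant's 4 disregarded) < 10 — fails.
  Stage 2 not carried; the authority fails its burden.
The applicant prevails.

applicant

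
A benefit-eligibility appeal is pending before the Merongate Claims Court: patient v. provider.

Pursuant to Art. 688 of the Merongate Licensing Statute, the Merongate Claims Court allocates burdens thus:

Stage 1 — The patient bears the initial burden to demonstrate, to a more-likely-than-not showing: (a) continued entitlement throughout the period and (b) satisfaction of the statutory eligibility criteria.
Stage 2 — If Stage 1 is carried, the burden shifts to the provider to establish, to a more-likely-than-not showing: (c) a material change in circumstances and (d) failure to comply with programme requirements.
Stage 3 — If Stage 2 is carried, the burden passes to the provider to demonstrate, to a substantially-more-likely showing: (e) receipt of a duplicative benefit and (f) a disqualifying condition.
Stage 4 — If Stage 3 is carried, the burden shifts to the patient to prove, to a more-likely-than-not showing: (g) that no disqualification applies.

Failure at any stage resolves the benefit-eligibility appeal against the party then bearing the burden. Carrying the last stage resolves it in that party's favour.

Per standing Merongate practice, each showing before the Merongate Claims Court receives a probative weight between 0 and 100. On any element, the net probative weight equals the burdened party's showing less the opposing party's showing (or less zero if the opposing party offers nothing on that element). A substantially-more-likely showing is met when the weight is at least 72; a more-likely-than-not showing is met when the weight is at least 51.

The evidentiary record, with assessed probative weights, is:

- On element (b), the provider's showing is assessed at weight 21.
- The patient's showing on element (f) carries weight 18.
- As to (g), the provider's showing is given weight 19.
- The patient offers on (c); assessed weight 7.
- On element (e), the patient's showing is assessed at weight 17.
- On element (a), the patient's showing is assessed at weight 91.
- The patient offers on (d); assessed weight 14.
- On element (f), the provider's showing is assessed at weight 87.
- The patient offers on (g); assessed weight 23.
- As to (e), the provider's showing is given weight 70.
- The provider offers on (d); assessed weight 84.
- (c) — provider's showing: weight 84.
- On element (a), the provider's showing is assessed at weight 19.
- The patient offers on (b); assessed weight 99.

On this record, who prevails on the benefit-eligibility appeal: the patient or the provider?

Stage 1 (patient, a more-likely-than-not showing, weight is at least 51): (a) net 91−19=72 ≥ 51 — meets; (b) net 99−21=78 ≥ 51 — meets.
  The patient carries Stage 1; the provider now bears the burden.
Stage 2 (provider, a more-likely-than-not showing, weight is at least 51): (c) net 84−7=77 ≥ 51 — meets; (d) net 84−14=70 ≥ 51 — meets.
  Stage 2 carried; the burden remains with the provider.
Stage 3 (provider, a substantially-more-likely showing, weight is at least 72): (e) net 70−17=53 < 72 — fails; (f) net 87−18=69 < 72 — fails.
  The provider does not carry Stage 3.
So the patient prevails.

patient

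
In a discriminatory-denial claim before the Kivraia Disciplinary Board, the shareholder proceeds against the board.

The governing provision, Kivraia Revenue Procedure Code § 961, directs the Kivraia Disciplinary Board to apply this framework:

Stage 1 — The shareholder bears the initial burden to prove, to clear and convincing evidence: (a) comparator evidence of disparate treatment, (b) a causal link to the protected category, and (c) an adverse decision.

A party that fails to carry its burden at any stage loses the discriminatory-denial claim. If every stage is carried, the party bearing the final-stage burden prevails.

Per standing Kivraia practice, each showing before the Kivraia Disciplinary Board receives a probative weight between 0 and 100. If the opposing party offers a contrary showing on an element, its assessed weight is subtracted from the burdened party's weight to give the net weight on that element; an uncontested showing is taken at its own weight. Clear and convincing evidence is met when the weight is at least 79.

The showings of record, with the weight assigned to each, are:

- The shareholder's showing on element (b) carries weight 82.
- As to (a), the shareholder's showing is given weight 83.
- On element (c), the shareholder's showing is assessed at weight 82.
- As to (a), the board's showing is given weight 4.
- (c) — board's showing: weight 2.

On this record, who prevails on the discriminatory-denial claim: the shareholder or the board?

At Stage 1 the shareholder must meet clear and convincing evidence (weight is at least 79): on (a) the weight is 83 less the opposing 4 gives net 79, which does reach 79, so (a) meets the standard; on (b) the weight is 82, which does reach 79, so (b) meets the standard; on (c) the weight is 82 less the opposing 2 gives net 80, which does reach 79, so (c) meets the standard.
  All elements met at the final stage.
With every stage satisfied, the shareholder prevails.

shareholder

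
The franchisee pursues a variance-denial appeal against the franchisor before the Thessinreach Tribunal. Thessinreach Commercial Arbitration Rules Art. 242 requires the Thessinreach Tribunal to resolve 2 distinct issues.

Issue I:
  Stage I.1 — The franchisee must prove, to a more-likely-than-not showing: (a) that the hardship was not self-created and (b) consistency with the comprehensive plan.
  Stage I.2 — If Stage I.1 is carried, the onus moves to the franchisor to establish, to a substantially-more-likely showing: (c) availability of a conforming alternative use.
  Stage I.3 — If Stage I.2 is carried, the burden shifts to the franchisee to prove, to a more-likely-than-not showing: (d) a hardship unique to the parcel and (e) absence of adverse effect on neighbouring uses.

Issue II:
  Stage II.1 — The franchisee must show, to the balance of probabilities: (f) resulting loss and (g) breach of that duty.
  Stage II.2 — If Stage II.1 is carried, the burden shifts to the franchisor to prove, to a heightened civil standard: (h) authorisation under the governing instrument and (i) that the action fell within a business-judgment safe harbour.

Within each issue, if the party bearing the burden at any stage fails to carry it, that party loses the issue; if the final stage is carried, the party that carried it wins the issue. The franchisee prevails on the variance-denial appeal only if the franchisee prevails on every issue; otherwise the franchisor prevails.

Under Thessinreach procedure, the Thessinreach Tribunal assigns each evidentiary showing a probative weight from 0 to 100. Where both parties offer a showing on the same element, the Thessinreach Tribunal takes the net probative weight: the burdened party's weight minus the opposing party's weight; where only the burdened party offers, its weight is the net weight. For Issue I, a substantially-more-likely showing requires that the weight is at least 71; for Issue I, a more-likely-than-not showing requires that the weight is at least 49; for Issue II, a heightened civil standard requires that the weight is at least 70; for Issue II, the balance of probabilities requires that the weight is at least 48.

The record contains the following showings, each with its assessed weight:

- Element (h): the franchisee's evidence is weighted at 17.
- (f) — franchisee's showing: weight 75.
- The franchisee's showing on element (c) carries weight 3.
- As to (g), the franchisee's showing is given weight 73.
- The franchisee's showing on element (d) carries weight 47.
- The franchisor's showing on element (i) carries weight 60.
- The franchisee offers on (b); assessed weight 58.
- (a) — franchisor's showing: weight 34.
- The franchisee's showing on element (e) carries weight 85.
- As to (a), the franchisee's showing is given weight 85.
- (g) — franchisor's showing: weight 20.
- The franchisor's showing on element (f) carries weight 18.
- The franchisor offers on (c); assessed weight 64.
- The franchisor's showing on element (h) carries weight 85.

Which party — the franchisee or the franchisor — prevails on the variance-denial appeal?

— Issue I —
Stage I.1 — burden on franchisee; standard: a more-likely-than-not showing (weight is at least 49).
    (a): 85 − 34 = 51 ≥ 49 [met]
    (b): 58 ≥ 49 [met]
  All elements met. The burden passes to the franchisor.
Stage I.2 — burden on franchisor; standard: a substantially-more-likely showing (weight is at least 71).
    (c): 64 − 3 = 61 < 71 [not met]
  Stage I.2 not carried; the franchisor fails its burden.
The franchisee prevails on this issue.
— Issue II —
At Stage II.1 the franchisee must meet the balance of probabilities (weight is at least 48): on (f) the weight is 75 less the opposing 18 gives net 57, which does reach 48, so (f) meets the standard; on (g) the weight is 73 less the opposing 20 gives net 53, which does reach 48, so (g) meets the standard.
  The franchisee carries Stage II.1; the franchisor now bears the burden.
At Stage II.2 the franchisor must meet a heightened civil standard (weight is at least 70): on (h) the weight is 85 less the opposing 17 gives net 68, which does not reach 70, so (h) does not meet the standard; on (i) the weight is 60, < 70, so (i) does not meet the standard.
  Not every element is met, so the franchisor fails to carry Stage II.2.
The franchisee prevails on this issue.
Per-issue: Issue I → franchisee; Issue II → franchisee. The franchisee must prevail on every issue; overall, the franchisee prevails.

franchisee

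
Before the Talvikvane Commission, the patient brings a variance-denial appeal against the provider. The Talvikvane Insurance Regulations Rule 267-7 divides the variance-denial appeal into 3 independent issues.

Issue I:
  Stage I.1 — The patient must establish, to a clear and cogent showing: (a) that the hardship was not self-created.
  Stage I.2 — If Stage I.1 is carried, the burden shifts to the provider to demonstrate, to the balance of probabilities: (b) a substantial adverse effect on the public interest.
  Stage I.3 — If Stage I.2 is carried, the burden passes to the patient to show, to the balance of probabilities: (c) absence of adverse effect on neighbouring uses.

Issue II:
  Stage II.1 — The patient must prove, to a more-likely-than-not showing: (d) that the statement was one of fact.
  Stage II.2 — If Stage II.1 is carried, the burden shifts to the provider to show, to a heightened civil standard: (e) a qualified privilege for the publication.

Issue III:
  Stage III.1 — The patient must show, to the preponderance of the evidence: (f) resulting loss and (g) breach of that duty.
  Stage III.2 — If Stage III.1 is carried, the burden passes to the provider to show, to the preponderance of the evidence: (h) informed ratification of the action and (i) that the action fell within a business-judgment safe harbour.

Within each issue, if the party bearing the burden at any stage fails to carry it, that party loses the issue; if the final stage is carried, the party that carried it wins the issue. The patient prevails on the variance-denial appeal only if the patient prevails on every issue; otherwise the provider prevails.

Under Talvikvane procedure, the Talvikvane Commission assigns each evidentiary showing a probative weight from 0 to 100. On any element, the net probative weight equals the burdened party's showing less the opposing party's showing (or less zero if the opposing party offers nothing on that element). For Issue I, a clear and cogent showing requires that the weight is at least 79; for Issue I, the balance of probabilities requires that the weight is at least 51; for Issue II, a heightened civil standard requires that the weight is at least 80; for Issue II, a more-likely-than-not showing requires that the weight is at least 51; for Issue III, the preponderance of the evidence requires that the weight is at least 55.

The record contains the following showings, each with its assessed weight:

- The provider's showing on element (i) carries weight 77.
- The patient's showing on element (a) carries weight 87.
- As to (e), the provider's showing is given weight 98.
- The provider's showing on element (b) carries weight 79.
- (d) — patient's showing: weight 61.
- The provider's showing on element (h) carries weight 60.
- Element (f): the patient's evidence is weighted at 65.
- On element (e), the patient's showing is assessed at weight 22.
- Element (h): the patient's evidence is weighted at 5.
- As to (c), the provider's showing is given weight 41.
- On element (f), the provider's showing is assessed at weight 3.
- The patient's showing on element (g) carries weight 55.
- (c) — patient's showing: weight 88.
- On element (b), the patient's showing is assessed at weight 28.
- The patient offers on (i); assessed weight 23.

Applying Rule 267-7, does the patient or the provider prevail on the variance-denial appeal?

provider

— Issue I —
Stage I.1 (patient, a clear and cogent showing, weight is at least 79): (a) 87 ≥ 79 — meets.
  Stage I.1 carried; the burden shifts to the provider.
Stage I.2 (provider, the balance of probabilities, weight is at least 51): (b) net 79−28=51 ≥ 51 — meets.
  All elements met. The burden passes to the patient.
Stage I.3 (patient, the balance of probabilities, weight is at least 51): (c) net 88−41=47 < 51 — fails.
  The patient does not carry Stage I.3.
The analysis ends at Stage I.3; the provider prevails on this issue.
— Issue II —
Stage II.1 — burden on patient; standard: a more-likely-than-not showing (weight is at least 51).
    (d): 61 ≥ 51 [met]
  The patient carries Stage II.1; the provider now bears the burden.
Stage II.2 — burden on provider; standard: a heightened civil standard (weight is at least 80).
    (e): 98 − 22 = 76 < 80 [not met]
  The provider does not carry Stage II.2.
The patient prevails on this issue.
— Issue III —
Stage III.1 (patient, the preponderance of the evidence, weight is at least 55): (f) net 65−3=62 ≥ 55 — meets; (g) 55 ≥ 55 — meets.
  Stage III.1 carried; the burden shifts to the provider.
Stage III.2 (provider, the preponderance of the evidence, weight is at least 55): (h) net 60−5=55 ≥ 55 — meets; (i) net 77−23=54 < 55 — fails.
  Not every element is met, so the provider fails to carry Stage III.2.
The analysis ends at Stage III.2; the patient prevails on this issue.
Per-issue: Issue I → provider; Issue II → patient; Issue III → patient. The patient must prevail on every issue; overall, the provider prevails.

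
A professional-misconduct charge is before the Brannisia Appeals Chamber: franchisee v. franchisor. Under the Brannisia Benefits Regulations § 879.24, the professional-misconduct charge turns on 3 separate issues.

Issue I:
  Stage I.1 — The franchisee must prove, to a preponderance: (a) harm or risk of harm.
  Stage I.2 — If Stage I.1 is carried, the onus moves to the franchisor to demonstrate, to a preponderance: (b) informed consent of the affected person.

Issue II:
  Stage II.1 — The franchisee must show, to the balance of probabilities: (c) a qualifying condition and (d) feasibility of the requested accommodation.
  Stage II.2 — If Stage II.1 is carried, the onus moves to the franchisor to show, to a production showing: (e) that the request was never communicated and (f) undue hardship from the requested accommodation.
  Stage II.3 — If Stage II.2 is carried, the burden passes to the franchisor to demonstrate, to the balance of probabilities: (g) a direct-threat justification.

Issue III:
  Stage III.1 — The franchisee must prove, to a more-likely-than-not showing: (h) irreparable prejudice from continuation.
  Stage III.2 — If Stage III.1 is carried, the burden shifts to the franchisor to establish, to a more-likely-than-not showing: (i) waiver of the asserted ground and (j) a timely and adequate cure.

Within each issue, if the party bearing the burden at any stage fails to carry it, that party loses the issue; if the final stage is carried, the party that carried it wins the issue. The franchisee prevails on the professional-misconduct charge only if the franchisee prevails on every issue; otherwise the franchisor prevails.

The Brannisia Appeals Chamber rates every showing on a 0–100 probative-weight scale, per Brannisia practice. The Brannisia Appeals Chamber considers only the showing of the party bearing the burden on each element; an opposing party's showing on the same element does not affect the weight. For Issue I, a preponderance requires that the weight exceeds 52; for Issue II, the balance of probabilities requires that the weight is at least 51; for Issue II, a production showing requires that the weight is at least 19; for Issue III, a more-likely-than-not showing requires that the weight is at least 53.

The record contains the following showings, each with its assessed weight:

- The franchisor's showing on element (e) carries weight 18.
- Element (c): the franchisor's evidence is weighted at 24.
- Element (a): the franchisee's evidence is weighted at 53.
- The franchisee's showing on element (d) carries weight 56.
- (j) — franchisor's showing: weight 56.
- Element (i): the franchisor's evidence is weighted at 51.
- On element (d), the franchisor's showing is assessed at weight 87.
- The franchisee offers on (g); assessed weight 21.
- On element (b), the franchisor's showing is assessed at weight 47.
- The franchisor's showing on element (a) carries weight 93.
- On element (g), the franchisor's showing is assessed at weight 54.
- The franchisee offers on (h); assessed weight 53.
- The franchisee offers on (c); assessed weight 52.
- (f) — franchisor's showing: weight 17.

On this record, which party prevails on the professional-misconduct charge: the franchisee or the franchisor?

— Issue I —
Stage I.1 — burden on franchisee; standard: a preponderance (weight exceeds 52).
    (a): 53 (franchisor's 93 disregarded) > 52 [met]
  Stage I.1 carried; the burden shifts to the franchisor.
Stage I.2 — burden on franchisor; standard: a preponderance (weight exceeds 52).
    (b): 47 ≤ 52 [not met]
  Not every element is met, so the franchisor fails to carry Stage I.2.
So the franchisee prevails on this issue.
— Issue II —
Stage II.1 (franchisee, the balance of probabilities, weight is at least 51): (c) 52 (franchisor's 24 disregarded) ≥ 51 — meets; (d) 56 (franchisor's 87 disregarded) ≥ 51 — meets.
  The franchisee carries Stage II.1; the franchisor now bears the burden.
Stage II.2 (franchisor, a production showing, weight is at least 19): (e) 18 < 19 — fails; (f) 17 < 19 — fails.
  Stage II.2 not carried; the franchisor fails its burden.
The franchisee prevails on this issue.
— Issue III —
At Stage III.1 the franchisee must meet a more-likely-than-not showing (weight is at least 53): on (h) the weight is 53, ≥ 53, so (h) meets the standard.
  Stage III.1 carried; the burden shifts to the franchisor.
At Stage III.2 the franchisor must meet a more-likely-than-not showing (weight is at least 53): on (i) the weight is 51, < 53, so (i) does not meet the standard; on (j) the weight is 56, which does reach 53, so (j) meets the standard.
  Stage III.2 not carried; the franchisor fails its burden.
The analysis ends at Stage III.2; the franchisee prevails on this issue.
Per-issue: Issue I → franchisee; Issue II → franchisee; Issue III → franchisee. The franchisee must prevail on every issue; overall, the franchisee prevails.

franchisee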